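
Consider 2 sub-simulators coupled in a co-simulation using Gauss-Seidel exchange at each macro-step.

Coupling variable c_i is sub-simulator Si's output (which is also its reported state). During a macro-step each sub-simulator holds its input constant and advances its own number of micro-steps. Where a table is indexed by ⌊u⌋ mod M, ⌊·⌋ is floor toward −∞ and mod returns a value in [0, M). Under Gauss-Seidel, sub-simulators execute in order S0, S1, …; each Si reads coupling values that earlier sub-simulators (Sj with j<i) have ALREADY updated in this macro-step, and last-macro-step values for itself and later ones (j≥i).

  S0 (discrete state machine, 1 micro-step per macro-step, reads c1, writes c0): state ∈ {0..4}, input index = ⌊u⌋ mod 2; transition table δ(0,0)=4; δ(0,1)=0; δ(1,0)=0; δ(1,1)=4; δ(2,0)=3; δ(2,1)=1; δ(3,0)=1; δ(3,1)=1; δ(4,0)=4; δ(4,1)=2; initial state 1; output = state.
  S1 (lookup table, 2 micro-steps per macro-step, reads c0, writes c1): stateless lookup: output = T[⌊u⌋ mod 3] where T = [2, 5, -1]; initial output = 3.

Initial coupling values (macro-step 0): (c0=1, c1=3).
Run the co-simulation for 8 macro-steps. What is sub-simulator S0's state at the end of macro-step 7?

macro 1: S0 reads c1=3 → after 1×micro: 4; S1 reads c0=4 → after 2×micro: 5 ⇒ (c0=4, c1=5)
macro 2: S0 reads c1=5 → after 1×micro: 2; S1 reads c0=2 → after 2×micro: -1 ⇒ (c0=2, c1=-1)
macro 3: S0 reads c1=-1 → after 1×micro: 1; S1 reads c0=1 → after 2×micro: 5 ⇒ (c0=1, c1=5)
macro 4: S0 reads c1=5 → after 1×micro: 4; S1 reads c0=4 → after 2×micro: 5 ⇒ (c0=4, c1=5)
macro 5: S0 reads c1=5 → after 1×micro: 2; S1 reads c0=2 → after 2×micro: -1 ⇒ (c0=2, c1=-1)
macro 6: S0 reads c1=-1 → after 1×micro: 1; S1 reads c0=1 → after 2×micro: 5 ⇒ (c0=1, c1=5)
macro 7: S0 reads c1=5 → after 1×micro: 4; S1 reads c0=4 → after 2×micro: 5 ⇒ (c0=4, c1=5)
macro 8: S0 reads c1=5 → after 1×micro: 2; S1 reads c0=2 → after 2×micro: -1 ⇒ (c0=2, c1=-1)

S0 state at macro-step 7 = 4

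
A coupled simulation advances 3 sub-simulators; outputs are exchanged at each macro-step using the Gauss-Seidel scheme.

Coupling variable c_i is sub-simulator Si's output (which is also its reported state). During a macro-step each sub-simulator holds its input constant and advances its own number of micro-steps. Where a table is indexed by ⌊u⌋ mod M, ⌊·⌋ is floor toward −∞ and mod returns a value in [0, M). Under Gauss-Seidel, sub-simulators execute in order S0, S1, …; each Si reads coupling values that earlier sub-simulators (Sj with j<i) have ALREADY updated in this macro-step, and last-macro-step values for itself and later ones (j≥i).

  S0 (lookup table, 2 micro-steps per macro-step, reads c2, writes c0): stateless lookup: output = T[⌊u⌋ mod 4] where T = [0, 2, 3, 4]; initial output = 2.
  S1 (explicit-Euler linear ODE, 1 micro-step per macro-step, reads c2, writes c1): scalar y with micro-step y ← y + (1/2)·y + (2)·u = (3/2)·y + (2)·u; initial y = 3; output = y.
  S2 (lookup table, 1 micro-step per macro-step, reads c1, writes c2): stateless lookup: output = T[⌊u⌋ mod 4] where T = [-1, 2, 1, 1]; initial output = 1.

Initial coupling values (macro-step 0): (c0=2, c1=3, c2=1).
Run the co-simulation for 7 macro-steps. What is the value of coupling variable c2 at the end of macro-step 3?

macro 1: S0 reads c2=1 → after 2×micro: 2; S1 reads c2=1 → after 1×micro: 13/2; S2 reads c1=13/2 → after 1×micro: 1 ⇒ (c0=2, c1=13/2, c2=1)
macro 2: S0 reads c2=1 → after 2×micro: 2; S1 reads c2=1 → after 1×micro: 47/4; S2 reads c1=47/4 → after 1×micro: 1 ⇒ (c0=2, c1=47/4, c2=1)
macro 3: S0 reads c2=1 → after 2×micro: 2; S1 reads c2=1 → after 1×micro: 157/8; S2 reads c1=157/8 → after 1×micro: 1 ⇒ (c0=2, c1=157/8, c2=1)
macro 4: S0 reads c2=1 → after 2×micro: 2; S1 reads c2=1 → after 1×micro: 503/16; S2 reads c1=503/16 → after 1×micro: 1 ⇒ (c0=2, c1=503/16, c2=1)
macro 5: S0 reads c2=1 → after 2×micro: 2; S1 reads c2=1 → after 1×micro: 1573/32; S2 reads c1=1573/32 → after 1×micro: 2 ⇒ (c0=2, c1=1573/32, c2=2)
macro 6: S0 reads c2=2 → after 2×micro: 3; S1 reads c2=2 → after 1×micro: 4975/64; S2 reads c1=4975/64 → after 1×micro: 2 ⇒ (c0=3, c1=4975/64, c2=2)
macro 7: S0 reads c2=2 → after 2×micro: 3; S1 reads c2=2 → after 1×micro: 15437/128; S2 reads c1=15437/128 → after 1×micro: -1 ⇒ (c0=3, c1=15437/128, c2=-1)

c2 at macro-step 3 = 1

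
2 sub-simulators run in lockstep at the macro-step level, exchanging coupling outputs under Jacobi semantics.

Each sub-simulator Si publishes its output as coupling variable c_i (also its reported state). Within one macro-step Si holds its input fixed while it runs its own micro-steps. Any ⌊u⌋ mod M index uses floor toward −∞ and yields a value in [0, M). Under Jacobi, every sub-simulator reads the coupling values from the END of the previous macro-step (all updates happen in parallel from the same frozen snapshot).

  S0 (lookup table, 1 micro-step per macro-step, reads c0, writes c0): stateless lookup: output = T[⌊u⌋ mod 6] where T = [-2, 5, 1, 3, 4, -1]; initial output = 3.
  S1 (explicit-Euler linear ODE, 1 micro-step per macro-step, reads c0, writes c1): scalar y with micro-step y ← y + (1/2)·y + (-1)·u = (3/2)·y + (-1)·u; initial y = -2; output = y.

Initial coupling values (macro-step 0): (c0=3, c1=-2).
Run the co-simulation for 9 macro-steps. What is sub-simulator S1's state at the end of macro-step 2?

S1 state at macro-step 2 = -12

macro 1: S0 reads c0=3 → after 1×micro: 3; S1 reads c0=3 → after 1×micro: -6 ⇒ (c0=3, c1=-6)
macro 2: S0 reads c0=3 → after 1×micro: 3; S1 reads c0=3 → after 1×micro: -12 ⇒ (c0=3, c1=-12)
macro 3: S0 reads c0=3 → after 1×micro: 3; S1 reads c0=3 → after 1×micro: -21 ⇒ (c0=3, c1=-21)
macro 4: S0 reads c0=3 → after 1×micro: 3; S1 reads c0=3 → after 1×micro: -69/2 ⇒ (c0=3, c1=-69/2)
macro 5: S0 reads c0=3 → after 1×micro: 3; S1 reads c0=3 → after 1×micro: -219/4 ⇒ (c0=3, c1=-219/4)
macro 6: S0 reads c0=3 → after 1×micro: 3; S1 reads c0=3 → after 1×micro: -681/8 ⇒ (c0=3, c1=-681/8)
macro 7: S0 reads c0=3 → after 1×micro: 3; S1 reads c0=3 → after 1×micro: -2091/16 ⇒ (c0=3, c1=-2091/16)
macro 8: S0 reads c0=3 → after 1×micro: 3; S1 reads c0=3 → after 1×micro: -6369/32 ⇒ (c0=3, c1=-6369/32)
macro 9: S0 reads c0=3 → after 1×micro: 3; S1 reads c0=3 → after 1×micro: -19299/64 ⇒ (c0=3, c1=-19299/64)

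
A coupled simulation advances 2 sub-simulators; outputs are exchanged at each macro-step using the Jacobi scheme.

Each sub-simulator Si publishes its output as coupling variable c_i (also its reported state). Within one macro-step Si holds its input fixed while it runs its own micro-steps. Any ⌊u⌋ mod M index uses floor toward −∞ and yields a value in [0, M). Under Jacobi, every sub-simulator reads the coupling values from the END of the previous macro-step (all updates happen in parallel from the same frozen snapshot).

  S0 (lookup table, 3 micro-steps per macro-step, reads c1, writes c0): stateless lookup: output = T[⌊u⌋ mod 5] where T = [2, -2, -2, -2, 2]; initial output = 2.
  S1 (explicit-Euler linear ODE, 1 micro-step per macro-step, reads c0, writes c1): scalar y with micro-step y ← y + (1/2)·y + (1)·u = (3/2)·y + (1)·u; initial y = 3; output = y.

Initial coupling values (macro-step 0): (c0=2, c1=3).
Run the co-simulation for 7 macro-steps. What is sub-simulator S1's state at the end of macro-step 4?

S1 state at macro-step 4 = 199/16

macro 1: S0 reads c1=3 → after 3×micro: -2; S1 reads c0=2 → after 1×micro: 13/2 ⇒ (c0=-2, c1=13/2)
macro 2: S0 reads c1=13/2 → after 3×micro: -2; S1 reads c0=-2 → after 1×micro: 31/4 ⇒ (c0=-2, c1=31/4)
macro 3: S0 reads c1=31/4 → after 3×micro: -2; S1 reads c0=-2 → after 1×micro: 77/8 ⇒ (c0=-2, c1=77/8)
macro 4: S0 reads c1=77/8 → after 3×micro: 2; S1 reads c0=-2 → after 1×micro: 199/16 ⇒ (c0=2, c1=199/16)
macro 5: S0 reads c1=199/16 → after 3×micro: -2; S1 reads c0=2 → after 1×micro: 661/32 ⇒ (c0=-2, c1=661/32)
macro 6: S0 reads c1=661/32 → after 3×micro: 2; S1 reads c0=-2 → after 1×micro: 1855/64 ⇒ (c0=2, c1=1855/64)
macro 7: S0 reads c1=1855/64 → after 3×micro: -2; S1 reads c0=2 → after 1×micro: 5821/128 ⇒ (c0=-2, c1=5821/128)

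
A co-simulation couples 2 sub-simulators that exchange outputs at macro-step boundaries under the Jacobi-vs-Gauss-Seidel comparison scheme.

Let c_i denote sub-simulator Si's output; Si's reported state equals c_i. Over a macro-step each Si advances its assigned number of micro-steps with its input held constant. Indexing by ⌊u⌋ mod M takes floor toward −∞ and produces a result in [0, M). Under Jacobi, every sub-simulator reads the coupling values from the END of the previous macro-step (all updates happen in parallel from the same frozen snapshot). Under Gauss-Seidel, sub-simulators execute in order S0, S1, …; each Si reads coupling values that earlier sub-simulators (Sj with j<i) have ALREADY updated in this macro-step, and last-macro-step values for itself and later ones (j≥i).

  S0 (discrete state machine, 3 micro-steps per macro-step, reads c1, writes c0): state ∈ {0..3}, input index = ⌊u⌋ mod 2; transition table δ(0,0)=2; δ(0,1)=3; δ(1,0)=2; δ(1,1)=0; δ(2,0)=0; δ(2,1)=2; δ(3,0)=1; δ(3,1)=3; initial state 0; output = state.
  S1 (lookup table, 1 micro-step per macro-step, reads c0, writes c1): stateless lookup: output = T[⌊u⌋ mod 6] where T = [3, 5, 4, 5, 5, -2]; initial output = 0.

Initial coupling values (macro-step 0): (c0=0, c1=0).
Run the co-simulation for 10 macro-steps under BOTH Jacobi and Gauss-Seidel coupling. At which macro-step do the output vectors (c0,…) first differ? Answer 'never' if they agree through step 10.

[Jacobi] macro 1: S0 reads c1=0 → after 3×micro: 2; S1 reads c0=0 → after 1×micro: 3 ⇒ (c0=2, c1=3)
[Jacobi] macro 2: S0 reads c1=3 → after 3×micro: 2; S1 reads c0=2 → after 1×micro: 4 ⇒ (c0=2, c1=4)
[Jacobi] macro 3: S0 reads c1=4 → after 3×micro: 0; S1 reads c0=2 → after 1×micro: 4 ⇒ (c0=0, c1=4)
[Jacobi] macro 4: S0 reads c1=4 → after 3×micro: 2; S1 reads c0=0 → after 1×micro: 3 ⇒ (c0=2, c1=3)
[Jacobi] macro 5: S0 reads c1=3 → after 3×micro: 2; S1 reads c0=2 → after 1×micro: 4 ⇒ (c0=2, c1=4)
[Jacobi] macro 6: S0 reads c1=4 → after 3×micro: 0; S1 reads c0=2 → after 1×micro: 4 ⇒ (c0=0, c1=4)
[Jacobi] macro 7: S0 reads c1=4 → after 3×micro: 2; S1 reads c0=0 → after 1×micro: 3 ⇒ (c0=2, c1=3)
[Jacobi] macro 8: S0 reads c1=3 → after 3×micro: 2; S1 reads c0=2 → after 1×micro: 4 ⇒ (c0=2, c1=4)
[Jacobi] macro 9: S0 reads c1=4 → after 3×micro: 0; S1 reads c0=2 → after 1×micro: 4 ⇒ (c0=0, c1=4)
[Jacobi] macro 10: S0 reads c1=4 → after 3×micro: 2; S1 reads c0=0 → after 1×micro: 3 ⇒ (c0=2, c1=3)
[Gauss-Seidel] macro 1: S0 reads c1=0 → after 3×micro: 2; S1 reads c0=2 → after 1×micro: 4 ⇒ (c0=2, c1=4)
[Gauss-Seidel] macro 2: S0 reads c1=4 → after 3×micro: 0; S1 reads c0=0 → after 1×micro: 3 ⇒ (c0=0, c1=3)
[Gauss-Seidel] macro 3: S0 reads c1=3 → after 3×micro: 3; S1 reads c0=3 → after 1×micro: 5 ⇒ (c0=3, c1=5)
[Gauss-Seidel] macro 4: S0 reads c1=5 → after 3×micro: 3; S1 reads c0=3 → after 1×micro: 5 ⇒ (c0=3, c1=5)
[Gauss-Seidel] macro 5: S0 reads c1=5 → after 3×micro: 3; S1 reads c0=3 → after 1×micro: 5 ⇒ (c0=3, c1=5)
[Gauss-Seidel] macro 6: S0 reads c1=5 → after 3×micro: 3; S1 reads c0=3 → after 1×micro: 5 ⇒ (c0=3, c1=5)
[Gauss-Seidel] macro 7: S0 reads c1=5 → after 3×micro: 3; S1 reads c0=3 → after 1×micro: 5 ⇒ (c0=3, c1=5)
[Gauss-Seidel] macro 8: S0 reads c1=5 → after 3×micro: 3; S1 reads c0=3 → after 1×micro: 5 ⇒ (c0=3, c1=5)
[Gauss-Seidel] macro 9: S0 reads c1=5 → after 3×micro: 3; S1 reads c0=3 → after 1×micro: 5 ⇒ (c0=3, c1=5)
[Gauss-Seidel] macro 10: S0 reads c1=5 → after 3×micro: 3; S1 reads c0=3 → after 1×micro: 5 ⇒ (c0=3, c1=5)

first divergence at macro-step: 1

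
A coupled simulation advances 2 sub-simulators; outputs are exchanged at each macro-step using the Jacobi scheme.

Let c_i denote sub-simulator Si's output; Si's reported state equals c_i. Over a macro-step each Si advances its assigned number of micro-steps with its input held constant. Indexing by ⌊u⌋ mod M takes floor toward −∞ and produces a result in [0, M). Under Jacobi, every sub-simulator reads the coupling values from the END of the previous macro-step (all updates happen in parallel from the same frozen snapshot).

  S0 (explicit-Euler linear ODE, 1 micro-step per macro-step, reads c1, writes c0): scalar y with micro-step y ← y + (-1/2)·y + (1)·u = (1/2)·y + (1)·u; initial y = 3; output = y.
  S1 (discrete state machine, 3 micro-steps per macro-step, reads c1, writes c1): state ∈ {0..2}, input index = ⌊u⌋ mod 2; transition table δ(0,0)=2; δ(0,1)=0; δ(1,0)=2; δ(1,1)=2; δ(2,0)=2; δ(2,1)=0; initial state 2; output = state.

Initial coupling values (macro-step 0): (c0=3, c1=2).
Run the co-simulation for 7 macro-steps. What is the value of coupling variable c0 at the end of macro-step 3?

macro 1: S0 reads c1=2 → after 1×micro: 7/2; S1 reads c1=2 → after 3×micro: 2 ⇒ (c0=7/2, c1=2)
macro 2: S0 reads c1=2 → after 1×micro: 15/4; S1 reads c1=2 → after 3×micro: 2 ⇒ (c0=15/4, c1=2)
macro 3: S0 reads c1=2 → after 1×micro: 31/8; S1 reads c1=2 → after 3×micro: 2 ⇒ (c0=31/8, c1=2)
macro 4: S0 reads c1=2 → after 1×micro: 63/16; S1 reads c1=2 → after 3×micro: 2 ⇒ (c0=63/16, c1=2)
macro 5: S0 reads c1=2 → after 1×micro: 127/32; S1 reads c1=2 → after 3×micro: 2 ⇒ (c0=127/32, c1=2)
macro 6: S0 reads c1=2 → after 1×micro: 255/64; S1 reads c1=2 → after 3×micro: 2 ⇒ (c0=255/64, c1=2)
macro 7: S0 reads c1=2 → after 1×micro: 511/128; S1 reads c1=2 → after 3×micro: 2 ⇒ (c0=511/128, c1=2)

c0 at macro-step 3 = 31/8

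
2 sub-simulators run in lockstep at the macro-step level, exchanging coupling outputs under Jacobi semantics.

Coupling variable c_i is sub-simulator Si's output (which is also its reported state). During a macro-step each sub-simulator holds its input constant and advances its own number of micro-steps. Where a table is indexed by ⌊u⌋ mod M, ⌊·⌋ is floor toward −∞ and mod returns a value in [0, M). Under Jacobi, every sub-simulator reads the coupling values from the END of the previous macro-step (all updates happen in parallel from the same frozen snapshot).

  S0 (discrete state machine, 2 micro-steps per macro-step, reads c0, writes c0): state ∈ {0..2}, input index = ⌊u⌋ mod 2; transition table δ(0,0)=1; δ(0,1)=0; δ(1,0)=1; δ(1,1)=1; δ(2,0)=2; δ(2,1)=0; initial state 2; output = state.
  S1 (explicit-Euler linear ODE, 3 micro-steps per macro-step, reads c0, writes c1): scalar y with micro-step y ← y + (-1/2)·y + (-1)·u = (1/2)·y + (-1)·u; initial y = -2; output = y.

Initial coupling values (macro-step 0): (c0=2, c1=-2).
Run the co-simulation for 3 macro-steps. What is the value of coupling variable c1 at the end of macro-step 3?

c1 at macro-step 3 = -1023/256

macro 1: S0 reads c0=2 → after 2×micro: 2; S1 reads c0=2 → after 3×micro: -15/4 ⇒ (c0=2, c1=-15/4)
macro 2: S0 reads c0=2 → after 2×micro: 2; S1 reads c0=2 → after 3×micro: -127/32 ⇒ (c0=2, c1=-127/32)
macro 3: S0 reads c0=2 → after 2×micro: 2; S1 reads c0=2 → after 3×micro: -1023/256 ⇒ (c0=2, c1=-1023/256)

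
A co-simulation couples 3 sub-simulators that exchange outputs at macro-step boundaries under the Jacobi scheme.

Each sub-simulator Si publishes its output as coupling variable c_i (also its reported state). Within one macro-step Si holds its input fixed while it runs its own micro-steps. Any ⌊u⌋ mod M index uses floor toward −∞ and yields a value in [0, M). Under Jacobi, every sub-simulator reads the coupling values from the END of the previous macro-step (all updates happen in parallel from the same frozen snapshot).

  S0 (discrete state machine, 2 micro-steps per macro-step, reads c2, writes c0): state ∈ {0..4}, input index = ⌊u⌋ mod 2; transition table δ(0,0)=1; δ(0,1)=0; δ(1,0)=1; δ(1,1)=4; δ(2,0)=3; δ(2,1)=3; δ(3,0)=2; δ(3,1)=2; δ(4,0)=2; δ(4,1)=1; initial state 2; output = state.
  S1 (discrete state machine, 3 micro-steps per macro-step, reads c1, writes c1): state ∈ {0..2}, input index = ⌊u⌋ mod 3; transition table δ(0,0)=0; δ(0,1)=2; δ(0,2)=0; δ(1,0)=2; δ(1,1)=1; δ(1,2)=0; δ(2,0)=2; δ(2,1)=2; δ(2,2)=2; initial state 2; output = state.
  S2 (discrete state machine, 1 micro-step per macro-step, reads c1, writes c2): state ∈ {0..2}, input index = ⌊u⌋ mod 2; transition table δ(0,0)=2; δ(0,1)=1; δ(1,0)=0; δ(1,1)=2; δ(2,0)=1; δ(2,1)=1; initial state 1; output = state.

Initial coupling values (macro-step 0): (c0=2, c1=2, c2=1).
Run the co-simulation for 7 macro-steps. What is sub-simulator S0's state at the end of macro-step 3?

macro 1: S0 reads c2=1 → after 2×micro: 2; S1 reads c1=2 → after 3×micro: 2; S2 reads c1=2 → after 1×micro: 0 ⇒ (c0=2, c1=2, c2=0)
macro 2: S0 reads c2=0 → after 2×micro: 2; S1 reads c1=2 → after 3×micro: 2; S2 reads c1=2 → after 1×micro: 2 ⇒ (c0=2, c1=2, c2=2)
macro 3: S0 reads c2=2 → after 2×micro: 2; S1 reads c1=2 → after 3×micro: 2; S2 reads c1=2 → after 1×micro: 1 ⇒ (c0=2, c1=2, c2=1)
macro 4: S0 reads c2=1 → after 2×micro: 2; S1 reads c1=2 → after 3×micro: 2; S2 reads c1=2 → after 1×micro: 0 ⇒ (c0=2, c1=2, c2=0)
macro 5: S0 reads c2=0 → after 2×micro: 2; S1 reads c1=2 → after 3×micro: 2; S2 reads c1=2 → after 1×micro: 2 ⇒ (c0=2, c1=2, c2=2)
macro 6: S0 reads c2=2 → after 2×micro: 2; S1 reads c1=2 → after 3×micro: 2; S2 reads c1=2 → after 1×micro: 1 ⇒ (c0=2, c1=2, c2=1)
macro 7: S0 reads c2=1 → after 2×micro: 2; S1 reads c1=2 → after 3×micro: 2; S2 reads c1=2 → after 1×micro: 0 ⇒ (c0=2, c1=2, c2=0)

S0 state at macro-step 3 = 2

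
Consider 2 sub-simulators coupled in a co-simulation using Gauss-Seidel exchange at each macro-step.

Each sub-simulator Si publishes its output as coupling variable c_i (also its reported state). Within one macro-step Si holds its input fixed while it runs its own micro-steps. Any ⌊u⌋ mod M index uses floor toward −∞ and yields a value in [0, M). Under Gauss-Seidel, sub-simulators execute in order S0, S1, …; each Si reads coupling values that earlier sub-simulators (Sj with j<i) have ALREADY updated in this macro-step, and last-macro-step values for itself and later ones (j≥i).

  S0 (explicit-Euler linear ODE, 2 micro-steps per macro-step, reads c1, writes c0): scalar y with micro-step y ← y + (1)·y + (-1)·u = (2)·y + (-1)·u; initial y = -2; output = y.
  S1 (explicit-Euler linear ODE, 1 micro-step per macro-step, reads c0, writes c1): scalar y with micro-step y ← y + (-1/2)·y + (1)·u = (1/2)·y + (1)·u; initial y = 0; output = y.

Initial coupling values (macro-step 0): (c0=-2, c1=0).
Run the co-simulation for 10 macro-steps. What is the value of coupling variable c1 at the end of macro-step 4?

c1 at macro-step 4 = 21

macro 1: S0 reads c1=0 → after 2×micro: -8; S1 reads c0=-8 → after 1×micro: -8 ⇒ (c0=-8, c1=-8)
macro 2: S0 reads c1=-8 → after 2×micro: -8; S1 reads c0=-8 → after 1×micro: -12 ⇒ (c0=-8, c1=-12)
macro 3: S0 reads c1=-12 → after 2×micro: 4; S1 reads c0=4 → after 1×micro: -2 ⇒ (c0=4, c1=-2)
macro 4: S0 reads c1=-2 → after 2×micro: 22; S1 reads c0=22 → after 1×micro: 21 ⇒ (c0=22, c1=21)
macro 5: S0 reads c1=21 → after 2×micro: 25; S1 reads c0=25 → after 1×micro: 71/2 ⇒ (c0=25, c1=71/2)
macro 6: S0 reads c1=71/2 → after 2×micro: -13/2; S1 reads c0=-13/2 → after 1×micro: 45/4 ⇒ (c0=-13/2, c1=45/4)
macro 7: S0 reads c1=45/4 → after 2×micro: -239/4; S1 reads c0=-239/4 → after 1×micro: -433/8 ⇒ (c0=-239/4, c1=-433/8)
macro 8: S0 reads c1=-433/8 → after 2×micro: -613/8; S1 reads c0=-613/8 → after 1×micro: -1659/16 ⇒ (c0=-613/8, c1=-1659/16)
macro 9: S0 reads c1=-1659/16 → after 2×micro: 73/16; S1 reads c0=73/16 → after 1×micro: -1513/32 ⇒ (c0=73/16, c1=-1513/32)
macro 10: S0 reads c1=-1513/32 → after 2×micro: 5123/32; S1 reads c0=5123/32 → after 1×micro: 8733/64 ⇒ (c0=5123/32, c1=8733/64)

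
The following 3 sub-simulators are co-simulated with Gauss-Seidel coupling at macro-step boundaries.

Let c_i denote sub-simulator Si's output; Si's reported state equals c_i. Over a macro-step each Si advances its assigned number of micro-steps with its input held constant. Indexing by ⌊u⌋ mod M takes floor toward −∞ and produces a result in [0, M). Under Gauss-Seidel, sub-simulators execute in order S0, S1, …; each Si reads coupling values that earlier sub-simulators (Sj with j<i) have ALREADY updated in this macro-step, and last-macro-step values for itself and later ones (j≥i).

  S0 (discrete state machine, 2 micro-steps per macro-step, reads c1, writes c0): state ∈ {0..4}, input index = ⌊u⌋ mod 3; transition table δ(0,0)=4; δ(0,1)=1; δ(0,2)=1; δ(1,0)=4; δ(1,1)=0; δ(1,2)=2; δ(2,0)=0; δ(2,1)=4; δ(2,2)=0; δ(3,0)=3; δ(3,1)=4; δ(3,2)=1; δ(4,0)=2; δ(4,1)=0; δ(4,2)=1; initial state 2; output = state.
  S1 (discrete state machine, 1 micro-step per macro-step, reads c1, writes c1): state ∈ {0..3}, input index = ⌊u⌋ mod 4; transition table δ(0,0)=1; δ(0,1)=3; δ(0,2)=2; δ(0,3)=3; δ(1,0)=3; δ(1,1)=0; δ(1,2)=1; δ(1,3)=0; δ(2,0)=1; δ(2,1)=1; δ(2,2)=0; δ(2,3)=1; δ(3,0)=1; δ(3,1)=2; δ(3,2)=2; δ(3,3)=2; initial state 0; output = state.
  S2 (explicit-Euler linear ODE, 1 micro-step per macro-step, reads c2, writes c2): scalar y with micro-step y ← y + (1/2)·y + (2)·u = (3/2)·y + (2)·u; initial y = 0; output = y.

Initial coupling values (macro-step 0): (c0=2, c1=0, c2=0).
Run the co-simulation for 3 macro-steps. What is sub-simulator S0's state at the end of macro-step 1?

macro 1: S0 reads c1=0 → after 2×micro: 4; S1 reads c1=0 → after 1×micro: 1; S2 reads c2=0 → after 1×micro: 0 ⇒ (c0=4, c1=1, c2=0)
macro 2: S0 reads c1=1 → after 2×micro: 1; S1 reads c1=1 → after 1×micro: 0; S2 reads c2=0 → after 1×micro: 0 ⇒ (c0=1, c1=0, c2=0)
macro 3: S0 reads c1=0 → after 2×micro: 2; S1 reads c1=0 → after 1×micro: 1; S2 reads c2=0 → after 1×micro: 0 ⇒ (c0=2, c1=1, c2=0)

S0 state at macro-step 1 = 4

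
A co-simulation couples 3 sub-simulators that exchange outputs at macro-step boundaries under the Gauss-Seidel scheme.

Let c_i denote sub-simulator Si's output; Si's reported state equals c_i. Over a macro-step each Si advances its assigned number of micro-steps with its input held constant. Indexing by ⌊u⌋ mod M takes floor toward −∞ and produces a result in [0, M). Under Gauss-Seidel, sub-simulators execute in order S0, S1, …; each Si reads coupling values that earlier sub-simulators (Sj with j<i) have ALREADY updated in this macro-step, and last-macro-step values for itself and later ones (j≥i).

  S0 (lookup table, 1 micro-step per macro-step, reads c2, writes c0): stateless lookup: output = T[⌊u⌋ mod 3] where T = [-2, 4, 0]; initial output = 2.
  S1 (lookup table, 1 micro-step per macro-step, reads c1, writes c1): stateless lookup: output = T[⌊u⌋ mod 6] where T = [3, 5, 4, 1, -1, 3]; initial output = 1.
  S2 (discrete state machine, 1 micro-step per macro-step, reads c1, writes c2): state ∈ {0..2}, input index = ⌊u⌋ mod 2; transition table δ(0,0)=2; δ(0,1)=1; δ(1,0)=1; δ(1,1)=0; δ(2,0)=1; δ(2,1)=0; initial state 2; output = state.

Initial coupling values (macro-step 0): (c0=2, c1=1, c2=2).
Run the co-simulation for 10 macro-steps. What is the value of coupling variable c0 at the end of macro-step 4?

macro 1: S0 reads c2=2 → after 1×micro: 0; S1 reads c1=1 → after 1×micro: 5; S2 reads c1=5 → after 1×micro: 0 ⇒ (c0=0, c1=5, c2=0)
macro 2: S0 reads c2=0 → after 1×micro: -2; S1 reads c1=5 → after 1×micro: 3; S2 reads c1=3 → after 1×micro: 1 ⇒ (c0=-2, c1=3, c2=1)
macro 3: S0 reads c2=1 → after 1×micro: 4; S1 reads c1=3 → after 1×micro: 1; S2 reads c1=1 → after 1×micro: 0 ⇒ (c0=4, c1=1, c2=0)
macro 4: S0 reads c2=0 → after 1×micro: -2; S1 reads c1=1 → after 1×micro: 5; S2 reads c1=5 → after 1×micro: 1 ⇒ (c0=-2, c1=5, c2=1)
macro 5: S0 reads c2=1 → after 1×micro: 4; S1 reads c1=5 → after 1×micro: 3; S2 reads c1=3 → after 1×micro: 0 ⇒ (c0=4, c1=3, c2=0)
macro 6: S0 reads c2=0 → after 1×micro: -2; S1 reads c1=3 → after 1×micro: 1; S2 reads c1=1 → after 1×micro: 1 ⇒ (c0=-2, c1=1, c2=1)
macro 7: S0 reads c2=1 → after 1×micro: 4; S1 reads c1=1 → after 1×micro: 5; S2 reads c1=5 → after 1×micro: 0 ⇒ (c0=4, c1=5, c2=0)
macro 8: S0 reads c2=0 → after 1×micro: -2; S1 reads c1=5 → after 1×micro: 3; S2 reads c1=3 → after 1×micro: 1 ⇒ (c0=-2, c1=3, c2=1)
macro 9: S0 reads c2=1 → after 1×micro: 4; S1 reads c1=3 → after 1×micro: 1; S2 reads c1=1 → after 1×micro: 0 ⇒ (c0=4, c1=1, c2=0)
macro 10: S0 reads c2=0 → after 1×micro: -2; S1 reads c1=1 → after 1×micro: 5; S2 reads c1=5 → after 1×micro: 1 ⇒ (c0=-2, c1=5, c2=1)

c0 at macro-step 4 = -2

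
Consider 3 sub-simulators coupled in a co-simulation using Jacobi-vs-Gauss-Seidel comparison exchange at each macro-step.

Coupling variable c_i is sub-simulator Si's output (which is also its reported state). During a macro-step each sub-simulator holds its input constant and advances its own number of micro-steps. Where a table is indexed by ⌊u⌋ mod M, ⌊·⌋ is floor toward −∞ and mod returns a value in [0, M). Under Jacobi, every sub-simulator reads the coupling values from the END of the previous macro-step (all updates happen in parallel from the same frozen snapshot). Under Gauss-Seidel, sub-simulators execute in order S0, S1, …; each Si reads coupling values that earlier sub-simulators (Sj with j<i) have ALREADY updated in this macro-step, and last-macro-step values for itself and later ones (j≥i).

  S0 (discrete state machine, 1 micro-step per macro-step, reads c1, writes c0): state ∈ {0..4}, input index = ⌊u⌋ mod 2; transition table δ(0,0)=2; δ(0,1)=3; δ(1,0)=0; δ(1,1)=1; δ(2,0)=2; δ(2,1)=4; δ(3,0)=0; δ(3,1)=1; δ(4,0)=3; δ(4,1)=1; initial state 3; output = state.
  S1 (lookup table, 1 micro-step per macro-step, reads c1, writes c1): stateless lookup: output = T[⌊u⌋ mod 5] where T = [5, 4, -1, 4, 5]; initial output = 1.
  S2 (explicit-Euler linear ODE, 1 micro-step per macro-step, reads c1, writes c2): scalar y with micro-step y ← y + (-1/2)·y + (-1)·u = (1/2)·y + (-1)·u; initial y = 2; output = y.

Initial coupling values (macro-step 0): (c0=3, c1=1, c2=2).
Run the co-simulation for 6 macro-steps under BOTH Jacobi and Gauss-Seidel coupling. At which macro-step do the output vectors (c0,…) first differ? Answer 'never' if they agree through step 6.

[Jacobi] macro 1: S0 reads c1=1 → after 1×micro: 1; S1 reads c1=1 → after 1×micro: 4; S2 reads c1=1 → after 1×micro: 0 ⇒ (c0=1, c1=4, c2=0)
[Jacobi] macro 2: S0 reads c1=4 → after 1×micro: 0; S1 reads c1=4 → after 1×micro: 5; S2 reads c1=4 → after 1×micro: -4 ⇒ (c0=0, c1=5, c2=-4)
[Jacobi] macro 3: S0 reads c1=5 → after 1×micro: 3; S1 reads c1=5 → after 1×micro: 5; S2 reads c1=5 → after 1×micro: -7 ⇒ (c0=3, c1=5, c2=-7)
[Jacobi] macro 4: S0 reads c1=5 → after 1×micro: 1; S1 reads c1=5 → after 1×micro: 5; S2 reads c1=5 → after 1×micro: -17/2 ⇒ (c0=1, c1=5, c2=-17/2)
[Jacobi] macro 5: S0 reads c1=5 → after 1×micro: 1; S1 reads c1=5 → after 1×micro: 5; S2 reads c1=5 → after 1×micro: -37/4 ⇒ (c0=1, c1=5, c2=-37/4)
[Jacobi] macro 6: S0 reads c1=5 → after 1×micro: 1; S1 reads c1=5 → after 1×micro: 5; S2 reads c1=5 → after 1×micro: -77/8 ⇒ (c0=1, c1=5, c2=-77/8)
[Gauss-Seidel] macro 1: S0 reads c1=1 → after 1×micro: 1; S1 reads c1=1 → after 1×micro: 4; S2 reads c1=4 → after 1×micro: -3 ⇒ (c0=1, c1=4, c2=-3)
[Gauss-Seidel] macro 2: S0 reads c1=4 → after 1×micro: 0; S1 reads c1=4 → after 1×micro: 5; S2 reads c1=5 → after 1×micro: -13/2 ⇒ (c0=0, c1=5, c2=-13/2)
[Gauss-Seidel] macro 3: S0 reads c1=5 → after 1×micro: 3; S1 reads c1=5 → after 1×micro: 5; S2 reads c1=5 → after 1×micro: -33/4 ⇒ (c0=3, c1=5, c2=-33/4)
[Gauss-Seidel] macro 4: S0 reads c1=5 → after 1×micro: 1; S1 reads c1=5 → after 1×micro: 5; S2 reads c1=5 → after 1×micro: -73/8 ⇒ (c0=1, c1=5, c2=-73/8)
[Gauss-Seidel] macro 5: S0 reads c1=5 → after 1×micro: 1; S1 reads c1=5 → after 1×micro: 5; S2 reads c1=5 → after 1×micro: -153/16 ⇒ (c0=1, c1=5, c2=-153/16)
[Gauss-Seidel] macro 6: S0 reads c1=5 → after 1×micro: 1; S1 reads c1=5 → after 1×micro: 5; S2 reads c1=5 → after 1×micro: -313/32 ⇒ (c0=1, c1=5, c2=-313/32)

first divergence at macro-step: 1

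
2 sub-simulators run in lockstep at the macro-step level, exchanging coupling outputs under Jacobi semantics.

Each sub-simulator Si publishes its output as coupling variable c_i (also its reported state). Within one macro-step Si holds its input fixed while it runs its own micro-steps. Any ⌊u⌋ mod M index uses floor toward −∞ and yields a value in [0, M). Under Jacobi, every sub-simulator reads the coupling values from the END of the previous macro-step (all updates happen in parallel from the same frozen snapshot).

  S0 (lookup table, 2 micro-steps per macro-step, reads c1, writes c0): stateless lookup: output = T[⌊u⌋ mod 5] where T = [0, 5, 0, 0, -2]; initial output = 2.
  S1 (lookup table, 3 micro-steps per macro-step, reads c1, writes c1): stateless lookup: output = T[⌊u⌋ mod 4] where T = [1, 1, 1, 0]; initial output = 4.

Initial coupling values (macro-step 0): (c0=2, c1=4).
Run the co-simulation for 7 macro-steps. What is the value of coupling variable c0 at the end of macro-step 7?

macro 1: S0 reads c1=4 → after 2×micro: -2; S1 reads c1=4 → after 3×micro: 1 ⇒ (c0=-2, c1=1)
macro 2: S0 reads c1=1 → after 2×micro: 5; S1 reads c1=1 → after 3×micro: 1 ⇒ (c0=5, c1=1)
macro 3: S0 reads c1=1 → after 2×micro: 5; S1 reads c1=1 → after 3×micro: 1 ⇒ (c0=5, c1=1)
macro 4: S0 reads c1=1 → after 2×micro: 5; S1 reads c1=1 → after 3×micro: 1 ⇒ (c0=5, c1=1)
macro 5: S0 reads c1=1 → after 2×micro: 5; S1 reads c1=1 → after 3×micro: 1 ⇒ (c0=5, c1=1)
macro 6: S0 reads c1=1 → after 2×micro: 5; S1 reads c1=1 → after 3×micro: 1 ⇒ (c0=5, c1=1)
macro 7: S0 reads c1=1 → after 2×micro: 5; S1 reads c1=1 → after 3×micro: 1 ⇒ (c0=5, c1=1)

c0 at macro-step 7 = 5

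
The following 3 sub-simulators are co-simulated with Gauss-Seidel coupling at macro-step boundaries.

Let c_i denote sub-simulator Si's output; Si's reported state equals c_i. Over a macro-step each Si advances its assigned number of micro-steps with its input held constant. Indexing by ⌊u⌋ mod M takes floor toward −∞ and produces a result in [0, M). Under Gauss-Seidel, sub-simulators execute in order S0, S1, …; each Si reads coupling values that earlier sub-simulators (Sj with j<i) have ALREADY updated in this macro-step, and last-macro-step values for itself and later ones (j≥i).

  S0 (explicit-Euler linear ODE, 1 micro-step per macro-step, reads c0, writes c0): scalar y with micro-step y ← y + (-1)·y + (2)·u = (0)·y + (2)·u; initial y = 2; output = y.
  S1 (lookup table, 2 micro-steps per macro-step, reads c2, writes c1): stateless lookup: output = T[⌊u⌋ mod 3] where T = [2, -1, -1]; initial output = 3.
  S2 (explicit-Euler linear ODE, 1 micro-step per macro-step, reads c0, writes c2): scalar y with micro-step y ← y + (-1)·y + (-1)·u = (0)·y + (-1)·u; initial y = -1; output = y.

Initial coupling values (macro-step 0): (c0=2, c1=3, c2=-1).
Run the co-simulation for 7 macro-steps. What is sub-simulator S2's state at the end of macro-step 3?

S2 state at macro-step 3 = -16

macro 1: S0 reads c0=2 → after 1×micro: 4; S1 reads c2=-1 → after 2×micro: -1; S2 reads c0=4 → after 1×micro: -4 ⇒ (c0=4, c1=-1, c2=-4)
macro 2: S0 reads c0=4 → after 1×micro: 8; S1 reads c2=-4 → after 2×micro: -1; S2 reads c0=8 → after 1×micro: -8 ⇒ (c0=8, c1=-1, c2=-8)
macro 3: S0 reads c0=8 → after 1×micro: 16; S1 reads c2=-8 → after 2×micro: -1; S2 reads c0=16 → after 1×micro: -16 ⇒ (c0=16, c1=-1, c2=-16)
macro 4: S0 reads c0=16 → after 1×micro: 32; S1 reads c2=-16 → after 2×micro: -1; S2 reads c0=32 → after 1×micro: -32 ⇒ (c0=32, c1=-1, c2=-32)
macro 5: S0 reads c0=32 → after 1×micro: 64; S1 reads c2=-32 → after 2×micro: -1; S2 reads c0=64 → after 1×micro: -64 ⇒ (c0=64, c1=-1, c2=-64)
macro 6: S0 reads c0=64 → after 1×micro: 128; S1 reads c2=-64 → after 2×micro: -1; S2 reads c0=128 → after 1×micro: -128 ⇒ (c0=128, c1=-1, c2=-128)
macro 7: S0 reads c0=128 → after 1×micro: 256; S1 reads c2=-128 → after 2×micro: -1; S2 reads c0=256 → after 1×micro: -256 ⇒ (c0=256, c1=-1, c2=-256)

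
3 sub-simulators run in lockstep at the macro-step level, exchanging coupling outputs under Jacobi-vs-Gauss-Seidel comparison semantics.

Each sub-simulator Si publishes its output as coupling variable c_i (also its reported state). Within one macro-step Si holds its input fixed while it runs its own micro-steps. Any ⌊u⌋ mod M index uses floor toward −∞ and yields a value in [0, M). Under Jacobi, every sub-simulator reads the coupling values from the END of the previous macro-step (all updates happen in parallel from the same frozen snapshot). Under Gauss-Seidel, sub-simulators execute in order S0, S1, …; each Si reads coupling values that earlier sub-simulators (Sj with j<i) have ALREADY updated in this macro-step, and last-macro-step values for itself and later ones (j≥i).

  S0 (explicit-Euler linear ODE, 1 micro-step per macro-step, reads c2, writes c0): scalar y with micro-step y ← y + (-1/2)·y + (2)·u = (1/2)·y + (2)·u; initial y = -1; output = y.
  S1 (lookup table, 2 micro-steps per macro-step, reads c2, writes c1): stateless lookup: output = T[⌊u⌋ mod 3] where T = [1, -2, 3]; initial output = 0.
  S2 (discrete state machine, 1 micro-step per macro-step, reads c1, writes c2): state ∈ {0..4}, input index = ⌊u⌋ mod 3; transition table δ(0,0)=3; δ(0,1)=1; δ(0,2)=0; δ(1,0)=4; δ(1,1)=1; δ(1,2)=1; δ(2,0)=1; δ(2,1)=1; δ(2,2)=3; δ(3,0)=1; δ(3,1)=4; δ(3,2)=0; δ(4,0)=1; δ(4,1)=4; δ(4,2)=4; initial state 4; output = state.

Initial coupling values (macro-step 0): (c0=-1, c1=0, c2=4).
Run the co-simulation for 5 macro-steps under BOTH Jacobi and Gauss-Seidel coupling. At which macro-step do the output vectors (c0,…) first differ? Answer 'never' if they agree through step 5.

first divergence at macro-step: 1

[Jacobi] macro 1: S0 reads c2=4 → after 1×micro: 15/2; S1 reads c2=4 → after 2×micro: -2; S2 reads c1=0 → after 1×micro: 1 ⇒ (c0=15/2, c1=-2, c2=1)
[Jacobi] macro 2: S0 reads c2=1 → after 1×micro: 23/4; S1 reads c2=1 → after 2×micro: -2; S2 reads c1=-2 → after 1×micro: 1 ⇒ (c0=23/4, c1=-2, c2=1)
[Jacobi] macro 3: S0 reads c2=1 → after 1×micro: 39/8; S1 reads c2=1 → after 2×micro: -2; S2 reads c1=-2 → after 1×micro: 1 ⇒ (c0=39/8, c1=-2, c2=1)
[Jacobi] macro 4: S0 reads c2=1 → after 1×micro: 71/16; S1 reads c2=1 → after 2×micro: -2; S2 reads c1=-2 → after 1×micro: 1 ⇒ (c0=71/16, c1=-2, c2=1)
[Jacobi] macro 5: S0 reads c2=1 → after 1×micro: 135/32; S1 reads c2=1 → after 2×micro: -2; S2 reads c1=-2 → after 1×micro: 1 ⇒ (c0=135/32, c1=-2, c2=1)
[Gauss-Seidel] macro 1: S0 reads c2=4 → after 1×micro: 15/2; S1 reads c2=4 → after 2×micro: -2; S2 reads c1=-2 → after 1×micro: 4 ⇒ (c0=15/2, c1=-2, c2=4)
[Gauss-Seidel] macro 2: S0 reads c2=4 → after 1×micro: 47/4; S1 reads c2=4 → after 2×micro: -2; S2 reads c1=-2 → after 1×micro: 4 ⇒ (c0=47/4, c1=-2, c2=4)
[Gauss-Seidel] macro 3: S0 reads c2=4 → after 1×micro: 111/8; S1 reads c2=4 → after 2×micro: -2; S2 reads c1=-2 → after 1×micro: 4 ⇒ (c0=111/8, c1=-2, c2=4)
[Gauss-Seidel] macro 4: S0 reads c2=4 → after 1×micro: 239/16; S1 reads c2=4 → after 2×micro: -2; S2 reads c1=-2 → after 1×micro: 4 ⇒ (c0=239/16, c1=-2, c2=4)
[Gauss-Seidel] macro 5: S0 reads c2=4 → after 1×micro: 495/32; S1 reads c2=4 → after 2×micro: -2; S2 reads c1=-2 → after 1×micro: 4 ⇒ (c0=495/32, c1=-2, c2=4)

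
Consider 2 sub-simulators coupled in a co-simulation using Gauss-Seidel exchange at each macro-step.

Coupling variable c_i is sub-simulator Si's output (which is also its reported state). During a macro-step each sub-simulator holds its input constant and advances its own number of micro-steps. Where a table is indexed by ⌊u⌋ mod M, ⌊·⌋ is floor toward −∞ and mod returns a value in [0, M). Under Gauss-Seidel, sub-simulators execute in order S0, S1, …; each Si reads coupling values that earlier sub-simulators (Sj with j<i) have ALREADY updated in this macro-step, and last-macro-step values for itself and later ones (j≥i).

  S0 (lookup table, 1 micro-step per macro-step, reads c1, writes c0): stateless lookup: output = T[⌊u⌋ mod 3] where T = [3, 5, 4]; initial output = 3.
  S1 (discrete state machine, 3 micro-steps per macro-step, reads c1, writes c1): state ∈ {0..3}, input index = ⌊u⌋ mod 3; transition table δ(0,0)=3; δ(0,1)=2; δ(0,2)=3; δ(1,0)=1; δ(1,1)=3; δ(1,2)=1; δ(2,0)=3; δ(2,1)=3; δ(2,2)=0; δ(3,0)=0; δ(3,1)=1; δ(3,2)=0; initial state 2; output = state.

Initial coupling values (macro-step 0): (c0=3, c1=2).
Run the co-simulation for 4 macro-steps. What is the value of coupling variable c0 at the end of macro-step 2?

c0 at macro-step 2 = 3

macro 1: S0 reads c1=2 → after 1×micro: 4; S1 reads c1=2 → after 3×micro: 0 ⇒ (c0=4, c1=0)
macro 2: S0 reads c1=0 → after 1×micro: 3; S1 reads c1=0 → after 3×micro: 3 ⇒ (c0=3, c1=3)
macro 3: S0 reads c1=3 → after 1×micro: 3; S1 reads c1=3 → after 3×micro: 0 ⇒ (c0=3, c1=0)
macro 4: S0 reads c1=0 → after 1×micro: 3; S1 reads c1=0 → after 3×micro: 3 ⇒ (c0=3, c1=3)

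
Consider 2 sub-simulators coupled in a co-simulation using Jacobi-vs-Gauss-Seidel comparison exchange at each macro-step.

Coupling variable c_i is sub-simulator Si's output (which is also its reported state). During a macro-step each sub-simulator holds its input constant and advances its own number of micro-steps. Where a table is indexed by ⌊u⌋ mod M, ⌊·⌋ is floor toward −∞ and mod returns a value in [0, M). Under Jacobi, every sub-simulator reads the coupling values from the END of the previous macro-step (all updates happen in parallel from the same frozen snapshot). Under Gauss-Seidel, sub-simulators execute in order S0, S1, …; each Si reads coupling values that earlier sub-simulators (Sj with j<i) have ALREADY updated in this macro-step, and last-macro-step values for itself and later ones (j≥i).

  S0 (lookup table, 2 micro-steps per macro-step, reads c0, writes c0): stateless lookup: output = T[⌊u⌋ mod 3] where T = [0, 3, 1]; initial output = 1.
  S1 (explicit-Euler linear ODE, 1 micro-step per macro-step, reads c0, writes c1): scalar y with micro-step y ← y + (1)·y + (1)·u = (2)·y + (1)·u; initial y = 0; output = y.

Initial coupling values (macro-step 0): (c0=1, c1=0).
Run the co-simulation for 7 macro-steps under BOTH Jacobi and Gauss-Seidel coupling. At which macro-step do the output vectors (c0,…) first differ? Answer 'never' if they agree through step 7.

[Jacobi] macro 1: S0 reads c0=1 → after 2×micro: 3; S1 reads c0=1 → after 1×micro: 1 ⇒ (c0=3, c1=1)
[Jacobi] macro 2: S0 reads c0=3 → after 2×micro: 0; S1 reads c0=3 → after 1×micro: 5 ⇒ (c0=0, c1=5)
[Jacobi] macro 3: S0 reads c0=0 → after 2×micro: 0; S1 reads c0=0 → after 1×micro: 10 ⇒ (c0=0, c1=10)
[Jacobi] macro 4: S0 reads c0=0 → after 2×micro: 0; S1 reads c0=0 → after 1×micro: 20 ⇒ (c0=0, c1=20)
[Jacobi] macro 5: S0 reads c0=0 → after 2×micro: 0; S1 reads c0=0 → after 1×micro: 40 ⇒ (c0=0, c1=40)
[Jacobi] macro 6: S0 reads c0=0 → after 2×micro: 0; S1 reads c0=0 → after 1×micro: 80 ⇒ (c0=0, c1=80)
[Jacobi] macro 7: S0 reads c0=0 → after 2×micro: 0; S1 reads c0=0 → after 1×micro: 160 ⇒ (c0=0, c1=160)
[Gauss-Seidel] macro 1: S0 reads c0=1 → after 2×micro: 3; S1 reads c0=3 → after 1×micro: 3 ⇒ (c0=3, c1=3)
[Gauss-Seidel] macro 2: S0 reads c0=3 → after 2×micro: 0; S1 reads c0=0 → after 1×micro: 6 ⇒ (c0=0, c1=6)
[Gauss-Seidel] macro 3: S0 reads c0=0 → after 2×micro: 0; S1 reads c0=0 → after 1×micro: 12 ⇒ (c0=0, c1=12)
[Gauss-Seidel] macro 4: S0 reads c0=0 → after 2×micro: 0; S1 reads c0=0 → after 1×micro: 24 ⇒ (c0=0, c1=24)
[Gauss-Seidel] macro 5: S0 reads c0=0 → after 2×micro: 0; S1 reads c0=0 → after 1×micro: 48 ⇒ (c0=0, c1=48)
[Gauss-Seidel] macro 6: S0 reads c0=0 → after 2×micro: 0; S1 reads c0=0 → after 1×micro: 96 ⇒ (c0=0, c1=96)
[Gauss-Seidel] macro 7: S0 reads c0=0 → after 2×micro: 0; S1 reads c0=0 → after 1×micro: 192 ⇒ (c0=0, c1=192)

first divergence at macro-step: 1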